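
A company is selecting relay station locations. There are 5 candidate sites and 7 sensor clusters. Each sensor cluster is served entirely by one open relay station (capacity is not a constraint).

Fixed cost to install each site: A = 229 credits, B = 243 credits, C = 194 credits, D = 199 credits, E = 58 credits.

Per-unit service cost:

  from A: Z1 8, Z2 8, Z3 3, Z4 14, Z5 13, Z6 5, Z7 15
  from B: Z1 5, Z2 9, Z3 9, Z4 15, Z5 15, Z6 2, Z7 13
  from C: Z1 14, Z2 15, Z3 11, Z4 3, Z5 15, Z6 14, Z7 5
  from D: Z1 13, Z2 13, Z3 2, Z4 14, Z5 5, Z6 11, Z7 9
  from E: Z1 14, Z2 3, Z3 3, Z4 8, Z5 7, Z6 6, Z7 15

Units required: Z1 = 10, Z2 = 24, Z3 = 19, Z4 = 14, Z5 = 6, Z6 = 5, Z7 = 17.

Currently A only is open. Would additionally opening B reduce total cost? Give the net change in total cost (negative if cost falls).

Current service cost with {A}: 883.
Adding B: each sensor cluster re-picks its cheapest; new service cost 804, saving 79.
Extra fixed cost: 243. Net change = 243 − 79 = 164.
(Totals: 1112 → 1276.)

No — net change +164 (cost rises by 164).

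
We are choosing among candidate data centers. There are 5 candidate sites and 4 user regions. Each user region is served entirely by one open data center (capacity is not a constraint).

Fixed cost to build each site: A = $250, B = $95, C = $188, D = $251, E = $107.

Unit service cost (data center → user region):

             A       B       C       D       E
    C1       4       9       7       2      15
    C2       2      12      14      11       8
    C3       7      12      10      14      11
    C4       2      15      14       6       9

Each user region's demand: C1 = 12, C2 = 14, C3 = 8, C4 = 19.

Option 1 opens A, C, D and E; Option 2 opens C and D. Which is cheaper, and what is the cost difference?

Option 1: {A, C, D, E}: C1→D 2·12=24, C2→A 2·14=28, C3→A 7·8=56, C4→A 2·19=38. Service 146; fixed 796; total 942.
Option 2: {C, D}: C1→D 2·12=24, C2→D 11·14=154, C3→C 10·8=80, C4→D 6·19=114. Service 372; fixed 439; total 811.
Difference: |942 − 811| = 131.

Option 2 is cheaper by 131.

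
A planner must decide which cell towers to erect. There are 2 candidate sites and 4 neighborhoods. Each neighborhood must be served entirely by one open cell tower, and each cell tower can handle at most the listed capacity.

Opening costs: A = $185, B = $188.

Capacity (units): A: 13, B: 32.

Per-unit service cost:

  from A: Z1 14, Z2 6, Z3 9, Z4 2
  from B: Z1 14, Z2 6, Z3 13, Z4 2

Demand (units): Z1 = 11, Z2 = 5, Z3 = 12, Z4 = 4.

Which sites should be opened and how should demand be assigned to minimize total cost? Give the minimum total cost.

Open {B}: Z1→B 14·11=154, Z2→B 6·5=30, Z3→B 13·12=156, Z4→B 2·4=8.
Loads: B carries 32/32. Service 348; fixed 188; total 536.
Next best feasible plan costs 673.

Minimum total cost: 536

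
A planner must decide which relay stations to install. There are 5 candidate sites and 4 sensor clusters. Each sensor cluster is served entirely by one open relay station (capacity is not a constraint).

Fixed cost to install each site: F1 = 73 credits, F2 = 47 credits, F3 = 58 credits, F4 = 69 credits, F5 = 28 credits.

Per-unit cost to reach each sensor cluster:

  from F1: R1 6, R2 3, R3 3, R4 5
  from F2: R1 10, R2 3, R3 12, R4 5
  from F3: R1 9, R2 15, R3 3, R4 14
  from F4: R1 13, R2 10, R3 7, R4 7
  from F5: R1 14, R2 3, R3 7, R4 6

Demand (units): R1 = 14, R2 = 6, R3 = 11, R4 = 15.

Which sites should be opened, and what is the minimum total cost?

For any fixed open set, each sensor cluster goes to its cheapest open site; total = fixed + service.
{F1}: R1→F1 6·14=84, R2→F1 3·6=18, R3→F1 3·11=33, R4→F1 5·15=75. Service 210; fixed 73; total 283.
{F1, F5}: R1→F1 6·14=84, R2→F1 3·6=18, R3→F1 3·11=33, R4→F1 5·15=75. Service 210; fixed 101; total 311.
{F1, F2}: service 210 + fixed 120 = 330
{F1, F2, F3, F4, F5}: R1→F1 6·14=84, R2→F1 3·6=18, R3→F1 3·11=33, R4→F1 5·15=75. Service 210; fixed 275; total 485.
No other subset beats 283.

Open F1 only; minimum total cost 283.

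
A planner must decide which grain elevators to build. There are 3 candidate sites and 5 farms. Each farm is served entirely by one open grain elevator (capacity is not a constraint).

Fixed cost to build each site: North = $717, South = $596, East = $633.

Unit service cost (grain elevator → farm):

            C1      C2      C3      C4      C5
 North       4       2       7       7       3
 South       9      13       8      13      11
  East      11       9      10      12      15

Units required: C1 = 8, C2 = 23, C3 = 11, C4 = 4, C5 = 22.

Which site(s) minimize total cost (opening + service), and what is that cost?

Open North only; minimum total cost 966.

For any fixed open set, each farm goes to its cheapest open site; total = fixed + service.
{North}: C1→North 4·8=32, C2→North 2·23=46, C3→North 7·11=77, C4→North 7·4=28, C5→North 3·22=66. Service 249; fixed 717; total 966.
{South}: service 753 + fixed 596 = 1349
{East}: service 783 + fixed 633 = 1416
{North, South, East}: C1→North 4·8=32, C2→North 2·23=46, C3→North 7·11=77, C4→North 7·4=28, C5→North 3·22=66. Service 249; fixed 1946; total 2195.
No other subset beats 966.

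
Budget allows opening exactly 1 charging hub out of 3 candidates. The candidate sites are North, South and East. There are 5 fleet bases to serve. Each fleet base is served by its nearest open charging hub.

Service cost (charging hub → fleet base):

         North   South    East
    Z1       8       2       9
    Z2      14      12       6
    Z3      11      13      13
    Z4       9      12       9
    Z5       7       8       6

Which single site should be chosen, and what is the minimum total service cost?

Choose East only; total service cost 43.

With exactly 1 open, each fleet base uses its cheapest among the chosen.
{East}: Z1→East 9, Z2→East 6, Z3→East 13, Z4→East 9, Z5→East 6. Service cost 43.
{South}: service cost 47
{North}: service cost 49
Among all 3 size-1 choices, {East} is lowest.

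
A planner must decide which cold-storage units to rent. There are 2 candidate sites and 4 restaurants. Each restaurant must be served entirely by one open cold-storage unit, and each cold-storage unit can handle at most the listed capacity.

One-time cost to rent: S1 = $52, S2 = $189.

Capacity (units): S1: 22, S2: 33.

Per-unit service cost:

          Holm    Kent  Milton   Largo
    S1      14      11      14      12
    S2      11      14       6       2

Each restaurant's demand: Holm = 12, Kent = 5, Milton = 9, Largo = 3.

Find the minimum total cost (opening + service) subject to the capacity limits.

Minimum total cost: 451

Open {S2}: Holm→S2 11·12=132, Kent→S2 14·5=70, Milton→S2 6·9=54, Largo→S2 2·3=6.
Loads: S2 carries 29/33. Service 262; fixed 189; total 451.
Next best feasible plan costs 488.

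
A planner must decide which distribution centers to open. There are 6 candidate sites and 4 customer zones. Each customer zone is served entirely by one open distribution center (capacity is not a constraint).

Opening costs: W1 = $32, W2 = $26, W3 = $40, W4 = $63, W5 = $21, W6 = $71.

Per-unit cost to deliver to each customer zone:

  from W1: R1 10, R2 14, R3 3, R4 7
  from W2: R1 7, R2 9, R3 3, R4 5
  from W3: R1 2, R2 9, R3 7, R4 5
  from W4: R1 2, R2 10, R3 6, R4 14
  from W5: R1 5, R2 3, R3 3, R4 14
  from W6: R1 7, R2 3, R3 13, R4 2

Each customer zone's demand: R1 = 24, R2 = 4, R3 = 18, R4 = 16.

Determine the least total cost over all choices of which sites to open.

Minimum total cost: 255

For any fixed open set, each customer zone goes to its cheapest open site; total = fixed + service.
{W3, W5}: R1→W3 2·24=48, R2→W5 3·4=12, R3→W5 3·18=54, R4→W3 5·16=80. Service 194; fixed 61; total 255.
{W3, W5, W6}: service 146 + fixed 132 = 278
{W2, W3, W5}: R1→W3 2·24=48, R2→W5 3·4=12, R3→W2 3·18=54, R4→W2 5·16=80. Service 194; fixed 87; total 281.
{W1, W2, W3, W4, W5, W6}: service 146 + fixed 253 = 399
No other subset beats 255.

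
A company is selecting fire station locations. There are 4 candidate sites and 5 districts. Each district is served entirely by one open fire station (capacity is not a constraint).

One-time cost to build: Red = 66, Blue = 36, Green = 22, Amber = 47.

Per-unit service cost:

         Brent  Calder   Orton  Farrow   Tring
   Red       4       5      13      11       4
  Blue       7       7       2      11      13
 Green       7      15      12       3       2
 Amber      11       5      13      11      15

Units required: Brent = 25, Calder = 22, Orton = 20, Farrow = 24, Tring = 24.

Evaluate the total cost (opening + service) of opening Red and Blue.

Each district is assigned to its cheapest site among the open ones.
{Red, Blue}: Brent→Red 4·25=100, Calder→Red 5·22=110, Orton→Blue 2·20=40, Farrow→Red 11·24=264, Tring→Red 4·24=96. Service 610; fixed 102; total 712.

Total cost: 712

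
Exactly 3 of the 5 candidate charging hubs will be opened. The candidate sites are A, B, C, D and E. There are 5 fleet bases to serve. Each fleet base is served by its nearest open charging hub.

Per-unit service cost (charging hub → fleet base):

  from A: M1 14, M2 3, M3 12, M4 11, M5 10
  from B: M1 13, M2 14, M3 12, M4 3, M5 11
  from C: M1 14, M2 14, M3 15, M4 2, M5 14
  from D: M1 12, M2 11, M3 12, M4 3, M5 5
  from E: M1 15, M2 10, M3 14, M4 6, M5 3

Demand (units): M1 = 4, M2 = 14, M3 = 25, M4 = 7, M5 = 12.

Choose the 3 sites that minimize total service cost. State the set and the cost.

Choose A, D and E; total service cost 447.

With exactly 3 open, each fleet base uses its cheapest among the chosen.
{A, D, E}: M1→D 12·4=48, M2→A 3·14=42, M3→A 12·25=300, M4→D 3·7=21, M5→E 3·12=36. Service cost 447.
{A, C, E}: service cost 448
{A, B, E}: service cost 451
Among all 10 size-3 choices, {A, D, E} is lowest.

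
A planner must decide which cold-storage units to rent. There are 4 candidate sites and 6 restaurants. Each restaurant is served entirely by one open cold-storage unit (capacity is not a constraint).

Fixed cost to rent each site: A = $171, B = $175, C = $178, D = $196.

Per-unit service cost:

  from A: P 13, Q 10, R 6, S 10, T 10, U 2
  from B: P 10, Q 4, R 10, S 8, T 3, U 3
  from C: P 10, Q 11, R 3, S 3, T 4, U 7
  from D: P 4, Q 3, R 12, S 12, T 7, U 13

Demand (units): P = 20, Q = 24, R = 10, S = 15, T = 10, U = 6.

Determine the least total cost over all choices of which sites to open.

Minimum total cost: 683

For any fixed open set, each restaurant goes to its cheapest open site; total = fixed + service.
{C, D}: P→D 4·20=80, Q→D 3·24=72, R→C 3·10=30, S→C 3·15=45, T→C 4·10=40, U→C 7·6=42. Service 309; fixed 374; total 683.
{B}: service 564 + fixed 175 = 739
{B, C}: service 419 + fixed 353 = 772
{A, B, C, D}: service 269 + fixed 720 = 989
No other subset beats 683.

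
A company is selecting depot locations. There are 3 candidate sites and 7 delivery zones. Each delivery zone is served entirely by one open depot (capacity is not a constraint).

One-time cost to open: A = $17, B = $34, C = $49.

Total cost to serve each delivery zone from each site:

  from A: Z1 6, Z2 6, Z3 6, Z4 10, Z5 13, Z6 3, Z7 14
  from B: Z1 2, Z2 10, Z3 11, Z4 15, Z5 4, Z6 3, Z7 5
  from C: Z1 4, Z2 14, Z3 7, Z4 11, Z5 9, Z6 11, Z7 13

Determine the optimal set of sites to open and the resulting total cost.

For any fixed open set, each delivery zone goes to its cheapest open site; total = fixed + service.
{A}: Z1→A 6, Z2→A 6, Z3→A 6, Z4→A 10, Z5→A 13, Z6→A 3, Z7→A 14. Service 58; fixed 17; total 75.
{B}: Z1→B 2, Z2→B 10, Z3→B 11, Z4→B 15, Z5→B 4, Z6→B 3, Z7→B 5. Service 50; fixed 34; total 84.
{A, B}: Z1→B 2, Z2→A 6, Z3→A 6, Z4→A 10, Z5→B 4, Z6→A 3, Z7→B 5. Service 36; fixed 51; total 87.
{A, B, C}: Z1→B 2, Z2→A 6, Z3→A 6, Z4→A 10, Z5→B 4, Z6→A 3, Z7→B 5. Service 36; fixed 100; total 136.
No other subset beats 75.

Open A only; minimum total cost 75.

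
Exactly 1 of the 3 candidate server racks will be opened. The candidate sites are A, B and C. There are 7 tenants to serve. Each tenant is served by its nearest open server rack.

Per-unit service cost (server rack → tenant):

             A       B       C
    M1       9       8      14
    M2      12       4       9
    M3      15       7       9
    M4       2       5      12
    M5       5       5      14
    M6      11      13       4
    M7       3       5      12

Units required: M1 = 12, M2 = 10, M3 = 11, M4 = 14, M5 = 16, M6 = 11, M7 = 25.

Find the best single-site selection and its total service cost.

With exactly 1 open, each tenant uses its cheapest among the chosen.
{B}: M1→B 8·12=96, M2→B 4·10=40, M3→B 7·11=77, M4→B 5·14=70, M5→B 5·16=80, M6→B 13·11=143, M7→B 5·25=125. Service cost 631.
{A}: service cost 697
{C}: service cost 1093
Among all 3 size-1 choices, {B} is lowest.

Choose B only; total service cost 631.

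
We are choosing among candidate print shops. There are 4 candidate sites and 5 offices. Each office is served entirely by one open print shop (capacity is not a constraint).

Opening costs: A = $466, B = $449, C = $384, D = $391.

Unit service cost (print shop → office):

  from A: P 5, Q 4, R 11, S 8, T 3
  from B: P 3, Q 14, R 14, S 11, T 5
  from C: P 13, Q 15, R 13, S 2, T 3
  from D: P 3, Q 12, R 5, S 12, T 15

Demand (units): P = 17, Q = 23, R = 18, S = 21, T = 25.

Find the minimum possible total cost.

Minimum total cost: 1084

For any fixed open set, each office goes to its cheapest open site; total = fixed + service.
{A}: P→A 5·17=85, Q→A 4·23=92, R→A 11·18=198, S→A 8·21=168, T→A 3·25=75. Service 618; fixed 466; total 1084.
{C}: service 917 + fixed 384 = 1301
{C, D}: service 534 + fixed 775 = 1309
{A, B, C, D}: P→B 3·17=51, Q→A 4·23=92, R→D 5·18=90, S→C 2·21=42, T→A 3·25=75. Service 350; fixed 1690; total 2040.
No other subset beats 1084.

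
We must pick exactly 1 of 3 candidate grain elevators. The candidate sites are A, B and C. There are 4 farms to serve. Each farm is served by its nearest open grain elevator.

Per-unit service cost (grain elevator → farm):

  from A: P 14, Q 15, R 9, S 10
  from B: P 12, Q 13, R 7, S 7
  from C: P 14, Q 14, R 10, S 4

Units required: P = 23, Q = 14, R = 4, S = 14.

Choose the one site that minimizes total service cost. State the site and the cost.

With exactly 1 open, each farm uses its cheapest among the chosen.
{B}: P→B 12·23=276, Q→B 13·14=182, R→B 7·4=28, S→B 7·14=98. Service cost 584.
{C}: service cost 614
{A}: service cost 708
Among all 3 size-1 choices, {B} is lowest.

Choose B only; total service cost 584.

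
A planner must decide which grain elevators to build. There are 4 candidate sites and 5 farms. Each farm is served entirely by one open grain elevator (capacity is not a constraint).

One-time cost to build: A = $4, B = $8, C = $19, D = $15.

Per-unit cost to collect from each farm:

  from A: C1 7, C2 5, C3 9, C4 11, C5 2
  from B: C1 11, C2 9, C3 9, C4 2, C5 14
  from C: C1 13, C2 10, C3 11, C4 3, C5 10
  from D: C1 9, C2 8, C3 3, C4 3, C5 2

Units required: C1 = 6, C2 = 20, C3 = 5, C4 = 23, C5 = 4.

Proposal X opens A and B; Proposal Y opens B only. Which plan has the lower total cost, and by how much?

Proposal X: {A, B}: C1→A 7·6=42, C2→A 5·20=100, C3→A 9·5=45, C4→B 2·23=46, C5→A 2·4=8. Service 241; fixed 12; total 253.
Proposal Y: {B}: C1→B 11·6=66, C2→B 9·20=180, C3→B 9·5=45, C4→B 2·23=46, C5→B 14·4=56. Service 393; fixed 8; total 401.
Difference: |253 − 401| = 148.

Proposal X is cheaper by 148.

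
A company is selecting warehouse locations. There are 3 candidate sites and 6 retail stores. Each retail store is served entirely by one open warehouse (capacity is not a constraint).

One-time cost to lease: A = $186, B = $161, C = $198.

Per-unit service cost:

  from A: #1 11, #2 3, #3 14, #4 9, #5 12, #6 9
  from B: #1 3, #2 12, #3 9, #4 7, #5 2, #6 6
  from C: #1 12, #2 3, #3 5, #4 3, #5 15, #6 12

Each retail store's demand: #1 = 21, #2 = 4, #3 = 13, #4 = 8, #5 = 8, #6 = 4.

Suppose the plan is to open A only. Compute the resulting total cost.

Each retail store is assigned to its cheapest site among the open ones.
{A}: #1→A 11·21=231, #2→A 3·4=12, #3→A 14·13=182, #4→A 9·8=72, #5→A 12·8=96, #6→A 9·4=36. Service 629; fixed 186; total 815.

Total cost: 815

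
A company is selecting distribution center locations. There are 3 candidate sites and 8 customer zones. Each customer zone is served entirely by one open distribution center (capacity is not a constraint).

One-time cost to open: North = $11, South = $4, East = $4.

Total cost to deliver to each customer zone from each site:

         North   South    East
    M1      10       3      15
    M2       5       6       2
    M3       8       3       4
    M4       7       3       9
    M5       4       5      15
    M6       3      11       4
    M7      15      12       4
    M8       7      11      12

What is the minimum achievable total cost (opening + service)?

Minimum total cost: 43

For any fixed open set, each customer zone goes to its cheapest open site; total = fixed + service.
{South, East}: M1→South 3, M2→East 2, M3→South 3, M4→South 3, M5→South 5, M6→East 4, M7→East 4, M8→South 11. Service 35; fixed 8; total 43.
{North, South, East}: service 29 + fixed 19 = 48
{North, South}: service 40 + fixed 15 = 55
{South}: M1→South 3, M2→South 6, M3→South 3, M4→South 3, M5→South 5, M6→South 11, M7→South 12, M8→South 11. Service 54; fixed 4; total 58.
No other subset beats 43.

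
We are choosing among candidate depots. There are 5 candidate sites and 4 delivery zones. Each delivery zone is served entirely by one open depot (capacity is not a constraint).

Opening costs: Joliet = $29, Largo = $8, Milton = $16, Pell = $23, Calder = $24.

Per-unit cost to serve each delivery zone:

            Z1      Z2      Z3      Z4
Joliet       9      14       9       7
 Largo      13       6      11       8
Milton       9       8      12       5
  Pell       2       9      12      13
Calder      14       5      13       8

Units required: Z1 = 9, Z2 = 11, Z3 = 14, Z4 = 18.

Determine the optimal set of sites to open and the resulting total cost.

For any fixed open set, each delivery zone goes to its cheapest open site; total = fixed + service.
{Largo, Milton, Pell}: Z1→Pell 2·9=18, Z2→Largo 6·11=66, Z3→Largo 11·14=154, Z4→Milton 5·18=90. Service 328; fixed 47; total 375.
{Joliet, Largo, Milton, Pell}: service 300 + fixed 76 = 376
{Joliet, Milton, Pell, Calder}: Z1→Pell 2·9=18, Z2→Calder 5·11=55, Z3→Joliet 9·14=126, Z4→Milton 5·18=90. Service 289; fixed 92; total 381.
{Joliet, Largo, Milton, Pell, Calder}: service 289 + fixed 100 = 389
No other subset beats 375.

Open Largo, Milton and Pell; minimum total cost 375.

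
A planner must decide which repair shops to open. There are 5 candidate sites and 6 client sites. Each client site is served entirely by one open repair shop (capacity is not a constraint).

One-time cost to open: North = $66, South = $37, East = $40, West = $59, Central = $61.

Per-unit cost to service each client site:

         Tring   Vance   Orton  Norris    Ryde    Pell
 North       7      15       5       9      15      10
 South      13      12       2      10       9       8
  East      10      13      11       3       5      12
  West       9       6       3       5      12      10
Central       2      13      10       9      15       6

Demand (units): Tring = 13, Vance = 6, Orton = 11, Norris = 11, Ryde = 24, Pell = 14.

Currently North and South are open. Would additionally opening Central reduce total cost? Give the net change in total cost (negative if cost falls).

Yes — net change −32 (cost falls by 32).

Current service cost with {North, South}: 612.
Adding Central: each client site re-picks its cheapest; new service cost 519, saving 93.
Extra fixed cost: 61. Net change = 61 − 93 = -32.
(Totals: 715 → 683.)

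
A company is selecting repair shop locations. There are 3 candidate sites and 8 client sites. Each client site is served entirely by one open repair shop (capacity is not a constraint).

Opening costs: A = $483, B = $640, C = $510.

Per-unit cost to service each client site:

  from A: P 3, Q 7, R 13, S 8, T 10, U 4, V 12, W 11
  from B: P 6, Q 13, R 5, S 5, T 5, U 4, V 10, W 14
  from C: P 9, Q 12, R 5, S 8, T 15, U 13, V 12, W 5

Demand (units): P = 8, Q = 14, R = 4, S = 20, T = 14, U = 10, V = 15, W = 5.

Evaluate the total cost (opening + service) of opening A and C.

Total cost: 1680

Each client site is assigned to its cheapest site among the open ones.
{A, C}: P→A 3·8=24, Q→A 7·14=98, R→C 5·4=20, S→A 8·20=160, T→A 10·14=140, U→A 4·10=40, V→A 12·15=180, W→C 5·5=25. Service 687; fixed 993; total 1680.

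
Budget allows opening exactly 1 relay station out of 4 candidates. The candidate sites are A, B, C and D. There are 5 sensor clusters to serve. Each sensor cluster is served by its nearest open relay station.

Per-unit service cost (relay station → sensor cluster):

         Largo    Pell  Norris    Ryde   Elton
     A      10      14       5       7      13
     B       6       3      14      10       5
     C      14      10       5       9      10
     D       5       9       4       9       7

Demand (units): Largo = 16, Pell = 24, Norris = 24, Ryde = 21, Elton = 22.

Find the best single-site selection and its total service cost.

With exactly 1 open, each sensor cluster uses its cheapest among the chosen.
{D}: Largo→D 5·16=80, Pell→D 9·24=216, Norris→D 4·24=96, Ryde→D 9·21=189, Elton→D 7·22=154. Service cost 735.
{B}: service cost 824
{C}: service cost 993
Among all 4 size-1 choices, {D} is lowest.

Choose D only; total service cost 735.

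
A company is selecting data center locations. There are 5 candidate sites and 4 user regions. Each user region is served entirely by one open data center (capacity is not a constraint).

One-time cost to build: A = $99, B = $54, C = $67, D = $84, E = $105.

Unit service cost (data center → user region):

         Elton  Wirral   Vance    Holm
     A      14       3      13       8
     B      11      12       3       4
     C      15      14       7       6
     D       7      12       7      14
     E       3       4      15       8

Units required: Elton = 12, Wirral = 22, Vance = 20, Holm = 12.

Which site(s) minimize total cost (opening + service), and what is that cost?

Open B and E; minimum total cost 391.

For any fixed open set, each user region goes to its cheapest open site; total = fixed + service.
{B, E}: Elton→E 3·12=36, Wirral→E 4·22=88, Vance→B 3·20=60, Holm→B 4·12=48. Service 232; fixed 159; total 391.
{B, C, E}: Elton→E 3·12=36, Wirral→E 4·22=88, Vance→B 3·20=60, Holm→B 4·12=48. Service 232; fixed 226; total 458.
{A, B}: Elton→B 11·12=132, Wirral→A 3·22=66, Vance→B 3·20=60, Holm→B 4·12=48. Service 306; fixed 153; total 459.
{A, B, C, D, E}: service 210 + fixed 409 = 619
No other subset beats 391.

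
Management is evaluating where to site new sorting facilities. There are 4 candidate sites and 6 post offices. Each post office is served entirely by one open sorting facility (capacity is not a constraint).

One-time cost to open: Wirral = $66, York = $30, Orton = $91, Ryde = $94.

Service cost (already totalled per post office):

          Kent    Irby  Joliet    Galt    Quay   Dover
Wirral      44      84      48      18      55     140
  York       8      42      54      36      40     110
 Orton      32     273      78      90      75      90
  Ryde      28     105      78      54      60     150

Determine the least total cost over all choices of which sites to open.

Minimum total cost: 320

For any fixed open set, each post office goes to its cheapest open site; total = fixed + service.
{York}: Kent→York 8, Irby→York 42, Joliet→York 54, Galt→York 36, Quay→York 40, Dover→York 110. Service 290; fixed 30; total 320.
{Wirral, York}: Kent→York 8, Irby→York 42, Joliet→Wirral 48, Galt→Wirral 18, Quay→York 40, Dover→York 110. Service 266; fixed 96; total 362.
{York, Orton}: service 270 + fixed 121 = 391
{Wirral, York, Orton, Ryde}: service 246 + fixed 281 = 527
No other subset beats 320.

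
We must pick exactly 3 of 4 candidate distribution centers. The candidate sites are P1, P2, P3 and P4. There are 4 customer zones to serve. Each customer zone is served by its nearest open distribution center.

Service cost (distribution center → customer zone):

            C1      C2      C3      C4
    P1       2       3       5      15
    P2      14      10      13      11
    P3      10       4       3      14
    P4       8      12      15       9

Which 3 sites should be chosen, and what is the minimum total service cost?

With exactly 3 open, each customer zone uses its cheapest among the chosen.
{P1, P3, P4}: C1→P1 2, C2→P1 3, C3→P3 3, C4→P4 9. Service cost 17.
{P1, P2, P3}: service cost 19
{P1, P2, P4}: service cost 19
Among all 4 size-3 choices, {P1, P3, P4} is lowest.

Choose P1, P3 and P4; total service cost 17.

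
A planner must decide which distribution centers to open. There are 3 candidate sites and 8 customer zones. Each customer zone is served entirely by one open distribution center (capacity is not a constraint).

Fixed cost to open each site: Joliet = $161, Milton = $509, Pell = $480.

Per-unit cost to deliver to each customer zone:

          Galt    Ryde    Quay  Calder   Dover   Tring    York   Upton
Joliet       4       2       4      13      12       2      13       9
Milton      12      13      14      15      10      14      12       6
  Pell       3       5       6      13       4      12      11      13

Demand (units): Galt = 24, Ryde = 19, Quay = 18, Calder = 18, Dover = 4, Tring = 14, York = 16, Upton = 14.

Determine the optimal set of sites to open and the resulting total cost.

Open Joliet only; minimum total cost 1011.

For any fixed open set, each customer zone goes to its cheapest open site; total = fixed + service.
{Joliet}: Galt→Joliet 4·24=96, Ryde→Joliet 2·19=38, Quay→Joliet 4·18=72, Calder→Joliet 13·18=234, Dover→Joliet 12·4=48, Tring→Joliet 2·14=28, York→Joliet 13·16=208, Upton→Joliet 9·14=126. Service 850; fixed 161; total 1011.
{Joliet, Pell}: Galt→Pell 3·24=72, Ryde→Joliet 2·19=38, Quay→Joliet 4·18=72, Calder→Joliet 13·18=234, Dover→Pell 4·4=16, Tring→Joliet 2·14=28, York→Pell 11·16=176, Upton→Joliet 9·14=126. Service 762; fixed 641; total 1403.
{Joliet, Milton}: service 784 + fixed 670 = 1454
{Joliet, Milton, Pell}: Galt→Pell 3·24=72, Ryde→Joliet 2·19=38, Quay→Joliet 4·18=72, Calder→Joliet 13·18=234, Dover→Pell 4·4=16, Tring→Joliet 2·14=28, York→Pell 11·16=176, Upton→Milton 6·14=84. Service 720; fixed 1150; total 1870.
No other subset beats 1011.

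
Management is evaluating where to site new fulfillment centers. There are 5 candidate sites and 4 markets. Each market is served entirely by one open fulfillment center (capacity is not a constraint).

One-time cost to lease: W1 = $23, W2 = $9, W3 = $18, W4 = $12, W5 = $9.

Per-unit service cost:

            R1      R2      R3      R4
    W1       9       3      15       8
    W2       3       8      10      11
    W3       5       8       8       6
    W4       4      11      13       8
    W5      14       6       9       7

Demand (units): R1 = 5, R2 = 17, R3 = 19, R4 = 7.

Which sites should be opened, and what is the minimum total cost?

For any fixed open set, each market goes to its cheapest open site; total = fixed + service.
{W1, W2, W3}: R1→W2 3·5=15, R2→W1 3·17=51, R3→W3 8·19=152, R4→W3 6·7=42. Service 260; fixed 50; total 310.
{W1, W3}: service 270 + fixed 41 = 311
{W1, W3, W4}: service 265 + fixed 53 = 318
{W1, W2, W3, W4, W5}: service 260 + fixed 71 = 331
No other subset beats 310.

Open W1, W2 and W3; minimum total cost 310.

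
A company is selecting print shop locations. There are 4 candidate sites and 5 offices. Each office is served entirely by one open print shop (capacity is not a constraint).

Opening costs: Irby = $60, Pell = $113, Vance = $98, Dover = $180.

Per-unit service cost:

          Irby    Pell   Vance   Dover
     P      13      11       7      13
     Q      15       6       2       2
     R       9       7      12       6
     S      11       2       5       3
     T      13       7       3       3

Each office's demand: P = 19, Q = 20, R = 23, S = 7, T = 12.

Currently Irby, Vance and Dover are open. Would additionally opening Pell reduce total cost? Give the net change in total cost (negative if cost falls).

No — net change +106 (cost rises by 106).

Current service cost with {Irby, Vance, Dover}: 368.
Adding Pell: each office re-picks its cheapest; new service cost 361, saving 7.
Extra fixed cost: 113. Net change = 113 − 7 = 106.
(Totals: 706 → 812.)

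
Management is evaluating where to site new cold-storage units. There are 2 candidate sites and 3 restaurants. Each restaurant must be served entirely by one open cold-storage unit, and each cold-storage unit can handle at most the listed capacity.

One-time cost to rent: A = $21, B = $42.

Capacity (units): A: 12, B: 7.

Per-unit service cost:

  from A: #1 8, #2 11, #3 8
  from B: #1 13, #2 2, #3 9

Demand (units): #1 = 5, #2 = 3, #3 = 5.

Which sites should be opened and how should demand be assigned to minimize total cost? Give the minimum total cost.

Open {A, B}: #1→A 8·5=40, #2→B 2·3=6, #3→A 8·5=40.
Loads: A carries 10/12, B carries 3/7. Service 86; fixed 63; total 149.
Next best feasible plan costs 181.

Minimum total cost: 149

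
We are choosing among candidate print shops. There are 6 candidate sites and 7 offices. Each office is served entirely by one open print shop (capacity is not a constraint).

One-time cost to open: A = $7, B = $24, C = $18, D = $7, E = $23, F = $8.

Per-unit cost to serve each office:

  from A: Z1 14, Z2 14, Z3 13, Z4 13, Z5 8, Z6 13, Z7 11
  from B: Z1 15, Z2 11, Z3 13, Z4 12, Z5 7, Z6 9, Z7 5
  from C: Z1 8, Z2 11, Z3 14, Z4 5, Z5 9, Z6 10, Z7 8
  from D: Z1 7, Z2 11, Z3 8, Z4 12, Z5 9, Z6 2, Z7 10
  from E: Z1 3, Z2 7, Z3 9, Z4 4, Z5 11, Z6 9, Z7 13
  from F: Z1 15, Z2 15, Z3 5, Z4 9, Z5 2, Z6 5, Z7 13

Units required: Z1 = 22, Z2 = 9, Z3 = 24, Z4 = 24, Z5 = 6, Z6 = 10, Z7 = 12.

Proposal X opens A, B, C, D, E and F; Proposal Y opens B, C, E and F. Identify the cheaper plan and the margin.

Proposal X is cheaper by 16.

Proposal X: {A, B, C, D, E, F}: Z1→E 3·22=66, Z2→E 7·9=63, Z3→F 5·24=120, Z4→E 4·24=96, Z5→F 2·6=12, Z6→D 2·10=20, Z7→B 5·12=60. Service 437; fixed 87; total 524.
Proposal Y: {B, C, E, F}: Z1→E 3·22=66, Z2→E 7·9=63, Z3→F 5·24=120, Z4→E 4·24=96, Z5→F 2·6=12, Z6→F 5·10=50, Z7→B 5·12=60. Service 467; fixed 73; total 540.
Difference: |524 − 540| = 16.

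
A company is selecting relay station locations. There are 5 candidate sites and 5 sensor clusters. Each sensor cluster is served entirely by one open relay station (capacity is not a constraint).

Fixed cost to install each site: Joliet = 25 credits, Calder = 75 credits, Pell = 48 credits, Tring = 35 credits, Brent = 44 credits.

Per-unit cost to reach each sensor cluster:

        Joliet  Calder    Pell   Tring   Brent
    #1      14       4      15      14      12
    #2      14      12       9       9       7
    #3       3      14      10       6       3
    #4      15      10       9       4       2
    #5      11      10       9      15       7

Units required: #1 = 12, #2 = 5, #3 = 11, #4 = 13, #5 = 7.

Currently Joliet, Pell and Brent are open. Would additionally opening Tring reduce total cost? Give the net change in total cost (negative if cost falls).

Current service cost with {Joliet, Pell, Brent}: 287.
Adding Tring: each sensor cluster re-picks its cheapest; new service cost 287, saving 0.
Extra fixed cost: 35. Net change = 35 − 0 = 35.
(Totals: 404 → 439.)

No — net change +35 (cost rises by 35).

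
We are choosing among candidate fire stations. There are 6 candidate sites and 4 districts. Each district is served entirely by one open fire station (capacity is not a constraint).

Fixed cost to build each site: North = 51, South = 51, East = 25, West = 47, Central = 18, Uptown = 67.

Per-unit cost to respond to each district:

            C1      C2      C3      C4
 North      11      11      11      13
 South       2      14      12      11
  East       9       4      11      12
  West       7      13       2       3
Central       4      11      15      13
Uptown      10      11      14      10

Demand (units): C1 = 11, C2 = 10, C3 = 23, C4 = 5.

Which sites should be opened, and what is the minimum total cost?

For any fixed open set, each district goes to its cheapest open site; total = fixed + service.
{East, West, Central}: C1→Central 4·11=44, C2→East 4·10=40, C3→West 2·23=46, C4→West 3·5=15. Service 145; fixed 90; total 235.
{South, East, West}: service 123 + fixed 123 = 246
{East, West}: service 178 + fixed 72 = 250
{North, South, East, West, Central, Uptown}: C1→South 2·11=22, C2→East 4·10=40, C3→West 2·23=46, C4→West 3·5=15. Service 123; fixed 259; total 382.
No other subset beats 235.

Open East, West and Central; minimum total cost 235.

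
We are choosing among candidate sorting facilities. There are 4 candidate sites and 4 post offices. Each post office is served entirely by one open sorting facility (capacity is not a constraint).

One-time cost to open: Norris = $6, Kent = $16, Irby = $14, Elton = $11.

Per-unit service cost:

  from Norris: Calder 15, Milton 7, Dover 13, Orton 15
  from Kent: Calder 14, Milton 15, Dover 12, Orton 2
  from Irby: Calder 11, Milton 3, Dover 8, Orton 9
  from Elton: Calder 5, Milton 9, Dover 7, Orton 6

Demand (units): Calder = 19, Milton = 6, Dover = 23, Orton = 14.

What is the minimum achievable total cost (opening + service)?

For any fixed open set, each post office goes to its cheapest open site; total = fixed + service.
{Kent, Irby, Elton}: Calder→Elton 5·19=95, Milton→Irby 3·6=18, Dover→Elton 7·23=161, Orton→Kent 2·14=28. Service 302; fixed 41; total 343.
{Norris, Kent, Irby, Elton}: service 302 + fixed 47 = 349
{Norris, Kent, Elton}: Calder→Elton 5·19=95, Milton→Norris 7·6=42, Dover→Elton 7·23=161, Orton→Kent 2·14=28. Service 326; fixed 33; total 359.
{Norris}: service 836 + fixed 6 = 842
(All 15 nonempty subsets were checked; Kent, Irby and Elton is lowest.)

Minimum total cost: 343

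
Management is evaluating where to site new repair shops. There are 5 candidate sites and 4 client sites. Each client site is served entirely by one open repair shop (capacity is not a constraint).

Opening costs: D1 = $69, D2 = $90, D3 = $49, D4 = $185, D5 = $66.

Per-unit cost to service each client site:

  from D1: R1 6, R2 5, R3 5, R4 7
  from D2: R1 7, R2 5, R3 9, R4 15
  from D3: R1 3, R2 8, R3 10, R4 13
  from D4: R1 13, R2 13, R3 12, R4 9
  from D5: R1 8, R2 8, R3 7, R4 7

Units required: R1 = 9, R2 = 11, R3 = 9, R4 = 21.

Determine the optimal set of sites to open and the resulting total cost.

Open D1 only; minimum total cost 370.

For any fixed open set, each client site goes to its cheapest open site; total = fixed + service.
{D1}: R1→D1 6·9=54, R2→D1 5·11=55, R3→D1 5·9=45, R4→D1 7·21=147. Service 301; fixed 69; total 370.
{D1, D3}: service 274 + fixed 118 = 392
{D1, D5}: service 301 + fixed 135 = 436
{D1, D2, D3, D4, D5}: R1→D3 3·9=27, R2→D1 5·11=55, R3→D1 5·9=45, R4→D1 7·21=147. Service 274; fixed 459; total 733.
No other subset beats 370.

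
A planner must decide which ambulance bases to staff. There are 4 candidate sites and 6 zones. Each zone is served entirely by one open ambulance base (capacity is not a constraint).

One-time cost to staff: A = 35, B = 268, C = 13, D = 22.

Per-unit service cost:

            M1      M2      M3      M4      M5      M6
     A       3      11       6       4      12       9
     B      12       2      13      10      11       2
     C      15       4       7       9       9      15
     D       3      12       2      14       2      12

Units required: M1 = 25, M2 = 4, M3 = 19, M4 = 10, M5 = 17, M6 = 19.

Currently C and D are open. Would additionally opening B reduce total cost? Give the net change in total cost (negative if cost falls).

Current service cost with {C, D}: 481.
Adding B: each zone re-picks its cheapest; new service cost 283, saving 198.
Extra fixed cost: 268. Net change = 268 − 198 = 70.
(Totals: 516 → 586.)

No — net change +70 (cost rises by 70).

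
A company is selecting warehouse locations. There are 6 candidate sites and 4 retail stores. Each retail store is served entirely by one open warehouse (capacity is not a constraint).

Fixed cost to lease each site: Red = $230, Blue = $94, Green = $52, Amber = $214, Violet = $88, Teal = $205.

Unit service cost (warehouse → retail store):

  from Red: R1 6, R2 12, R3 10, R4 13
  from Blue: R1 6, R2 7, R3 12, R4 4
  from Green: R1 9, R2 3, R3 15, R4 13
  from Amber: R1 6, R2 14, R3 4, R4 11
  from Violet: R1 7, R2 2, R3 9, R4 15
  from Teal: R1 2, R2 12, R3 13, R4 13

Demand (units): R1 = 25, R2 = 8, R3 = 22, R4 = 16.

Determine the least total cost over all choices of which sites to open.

Minimum total cost: 610

For any fixed open set, each retail store goes to its cheapest open site; total = fixed + service.
{Blue, Violet}: R1→Blue 6·25=150, R2→Violet 2·8=16, R3→Violet 9·22=198, R4→Blue 4·16=64. Service 428; fixed 182; total 610.
{Blue}: service 534 + fixed 94 = 628
{Blue, Green}: R1→Blue 6·25=150, R2→Green 3·8=24, R3→Blue 12·22=264, R4→Blue 4·16=64. Service 502; fixed 146; total 648.
{Red, Blue, Green, Amber, Violet, Teal}: service 218 + fixed 883 = 1101
No other subset beats 610.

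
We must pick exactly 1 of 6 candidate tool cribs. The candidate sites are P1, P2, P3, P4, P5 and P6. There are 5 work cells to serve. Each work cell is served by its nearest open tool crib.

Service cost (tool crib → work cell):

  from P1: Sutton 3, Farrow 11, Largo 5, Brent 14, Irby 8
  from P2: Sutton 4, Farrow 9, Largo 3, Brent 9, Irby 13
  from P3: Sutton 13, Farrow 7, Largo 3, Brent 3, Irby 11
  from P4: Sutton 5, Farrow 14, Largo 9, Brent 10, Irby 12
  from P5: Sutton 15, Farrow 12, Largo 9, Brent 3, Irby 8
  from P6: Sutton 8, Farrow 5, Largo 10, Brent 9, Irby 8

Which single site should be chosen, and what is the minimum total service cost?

With exactly 1 open, each work cell uses its cheapest among the chosen.
{P3}: Sutton→P3 13, Farrow→P3 7, Largo→P3 3, Brent→P3 3, Irby→P3 11. Service cost 37.
{P2}: service cost 38
{P6}: service cost 40
Among all 6 size-1 choices, {P3} is lowest.

Choose P3 only; total service cost 37.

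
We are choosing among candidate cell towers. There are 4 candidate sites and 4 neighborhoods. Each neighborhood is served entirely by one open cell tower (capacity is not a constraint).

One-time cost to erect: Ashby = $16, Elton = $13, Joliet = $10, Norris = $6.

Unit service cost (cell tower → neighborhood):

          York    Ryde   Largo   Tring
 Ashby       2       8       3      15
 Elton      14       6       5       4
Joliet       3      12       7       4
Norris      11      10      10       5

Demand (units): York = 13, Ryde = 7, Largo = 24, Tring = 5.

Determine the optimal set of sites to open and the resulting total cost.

For any fixed open set, each neighborhood goes to its cheapest open site; total = fixed + service.
{Ashby, Elton}: York→Ashby 2·13=26, Ryde→Elton 6·7=42, Largo→Ashby 3·24=72, Tring→Elton 4·5=20. Service 160; fixed 29; total 189.
{Ashby, Elton, Norris}: service 160 + fixed 35 = 195
{Ashby, Elton, Joliet}: York→Ashby 2·13=26, Ryde→Elton 6·7=42, Largo→Ashby 3·24=72, Tring→Elton 4·5=20. Service 160; fixed 39; total 199.
{Ashby, Elton, Joliet, Norris}: York→Ashby 2·13=26, Ryde→Elton 6·7=42, Largo→Ashby 3·24=72, Tring→Elton 4·5=20. Service 160; fixed 45; total 205.
No other subset beats 189.

Open Ashby and Elton; minimum total cost 189.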